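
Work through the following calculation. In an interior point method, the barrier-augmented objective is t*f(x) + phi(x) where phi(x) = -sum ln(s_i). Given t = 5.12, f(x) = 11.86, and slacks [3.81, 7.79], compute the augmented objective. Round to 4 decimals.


Step 1: Compute log-barrier.
ln values: [1.3376, 2.0528]
phi = -(1.3376 + 2.0528) = -3.3905
Step 2: Compute augmented objective.
t*f(x) = 5.12*11.86 = 60.7232
Total = 60.7232 - 3.3905 = 57.3327


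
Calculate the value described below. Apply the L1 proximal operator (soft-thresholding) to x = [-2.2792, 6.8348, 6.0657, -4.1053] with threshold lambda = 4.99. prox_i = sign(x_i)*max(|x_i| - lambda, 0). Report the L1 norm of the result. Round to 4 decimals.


Soft-thresholding with lambda = 4.99:
prox(-2.2792) = sign(-2.2792)*max(|-2.2792| - 4.99, 0) = 0.0
prox(6.8348) = sign(6.8348)*max(|6.8348| - 4.99, 0) = 1.8448
prox(6.0657) = sign(6.0657)*max(|6.0657| - 4.99, 0) = 1.0757
prox(-4.1053) = sign(-4.1053)*max(|-4.1053| - 4.99, 0) = 0.0
prox(x) = [0.0, 1.8448, 1.0757, 0.0]
||prox(x)||_1 = 0.0 + 1.8448 + 1.0757 + 0.0 = 2.9205


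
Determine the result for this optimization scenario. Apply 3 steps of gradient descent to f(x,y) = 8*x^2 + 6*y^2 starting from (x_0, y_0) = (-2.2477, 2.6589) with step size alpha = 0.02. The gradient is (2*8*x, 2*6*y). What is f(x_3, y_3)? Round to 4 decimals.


Gradient descent on f(x,y) = 8*x^2 + 6*y^2.
Starting point: (-2.2477, 2.6589), alpha = 0.02
Step 1: grad_x = 2*8*-2.2477 = -35.9632, grad_y = 2*6*2.6589 = 31.9068
  x_1 = -2.2477 - 0.02*-35.9632 = -1.5284
  y_1 = 2.6589 - 0.02*31.9068 = 2.0208
Step 2: grad_x = 2*8*-1.5284 = -24.455, grad_y = 2*6*2.0208 = 24.2492
  x_2 = -1.5284 - 0.02*-24.455 = -1.0393
  y_2 = 2.0208 - 0.02*24.2492 = 1.5358
Step 3: grad_x = 2*8*-1.0393 = -16.6294, grad_y = 2*6*1.5358 = 18.4294
  x_3 = -1.0393 - 0.02*-16.6294 = -0.7067
  y_3 = 1.5358 - 0.02*18.4294 = 1.1672
f(-0.7067, 1.1672) = 8*(-0.7067)^2 + 6*1.1672^2 = 12.17


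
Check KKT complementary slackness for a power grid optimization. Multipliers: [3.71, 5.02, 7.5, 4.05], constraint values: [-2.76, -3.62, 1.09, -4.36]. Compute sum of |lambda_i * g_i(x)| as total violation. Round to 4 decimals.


KKT complementary slackness check:
lambda_1 * g_1 = 3.71 * -2.76 = -10.2396
lambda_2 * g_2 = 5.02 * -3.62 = -18.1724
lambda_3 * g_3 = 7.5 * 1.09 = 8.175
lambda_4 * g_4 = 4.05 * -4.36 = -17.658
Total violation = 10.2396 + 18.1724 + 8.175 + 17.658 = 54.245


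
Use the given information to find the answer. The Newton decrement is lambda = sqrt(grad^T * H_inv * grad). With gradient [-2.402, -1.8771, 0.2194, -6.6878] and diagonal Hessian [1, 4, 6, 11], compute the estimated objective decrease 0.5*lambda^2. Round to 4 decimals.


Step 1: H is diagonal, so H^(-1) * g = [-2.402, -0.4693, 0.0366, -0.608].
Step 2: g^T H^(-1) g = sum_i g_i^2 / H_ii
  = (-2.402)^2/1 + (-1.8771)^2/4 + (0.2194)^2/6 + (-6.6878)^2/11
  = 5.7696 + 0.8809 + 0.008 + 4.0661 = 10.7246
Step 3: Objective decrease = 0.5 * g^T H^(-1) g = 5.3623


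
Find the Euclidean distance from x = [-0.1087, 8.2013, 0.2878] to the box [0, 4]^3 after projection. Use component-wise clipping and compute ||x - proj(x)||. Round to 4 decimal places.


Project each component onto [0, 4].
clip(-0.1087) = 0.0, clip(8.2013) = 4.0, clip(0.2878) = 0.2878
Projection = [0.0, 4.0, 0.2878]
Squared diffs: [0.0118, 17.6509, 0.0]
Distance = sqrt(17.6627) = 4.2027


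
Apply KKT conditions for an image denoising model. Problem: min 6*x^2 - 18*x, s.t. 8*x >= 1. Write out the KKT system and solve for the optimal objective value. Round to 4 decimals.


Step 1: Try lambda = 0 (constraint inactive).
Stationarity: 2*6*x - 18 = 0
x* = 18/(2*6) = 1.5
Check constraint: 8*1.5 = 12.0 >= 1 -- satisfied.
Step 2: Compute optimal value.
f(x*) = 6*1.5^2 - 18*1.5 = -13.5


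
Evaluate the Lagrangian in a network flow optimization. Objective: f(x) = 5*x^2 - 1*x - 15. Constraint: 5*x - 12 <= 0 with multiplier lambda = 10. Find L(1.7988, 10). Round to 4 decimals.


Step 1: Evaluate f(x).
f(1.7988) = 5*1.7988^2 - 1*1.7988 - 15 = -0.6204
Step 2: Evaluate g(x).
g(1.7988) = 5*1.7988 - 12 = -3.006
Step 3: Compute Lagrangian.
L = -0.6204 + 10*-3.006 = -30.6804


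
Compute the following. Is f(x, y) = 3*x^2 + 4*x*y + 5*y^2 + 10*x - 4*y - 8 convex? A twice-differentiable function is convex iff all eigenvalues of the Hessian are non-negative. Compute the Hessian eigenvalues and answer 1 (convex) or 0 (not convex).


The Hessian of f(x,y) = 3*x^2 + 4*x*y + 5*y^2 + 10*x - 4*y - 8 is:
H = [[6, 4], [4, 10]]
Trace = 6 + 10 = 16
Determinant = 6*10 - (4)^2 = 44
Discriminant = (16)^2 - 4*44 = 80.0
Eigenvalues: lambda_1 = 3.5279, lambda_2 = 12.4721
The function is convex.

1


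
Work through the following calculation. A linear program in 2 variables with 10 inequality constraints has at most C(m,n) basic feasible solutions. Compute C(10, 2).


Each vertex corresponds to some choice of n active constraints out of m, so the number of vertices is at most C(m, n) = m! / (n!(m-n)!).
m = 10, n = 2
Numerator: 10 * 9
Denominator: 2! = 2
C(10, 2) = 45


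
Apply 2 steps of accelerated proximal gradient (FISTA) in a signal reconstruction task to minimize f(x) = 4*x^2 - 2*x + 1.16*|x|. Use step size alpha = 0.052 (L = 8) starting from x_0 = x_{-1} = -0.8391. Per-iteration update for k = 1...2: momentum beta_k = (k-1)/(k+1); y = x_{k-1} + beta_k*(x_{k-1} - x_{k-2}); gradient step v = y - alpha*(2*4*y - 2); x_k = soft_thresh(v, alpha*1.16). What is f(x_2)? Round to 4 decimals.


FISTA on f(x) = 4*x^2 - 2*x + 1.16*|x|
L = 8, alpha = 0.052
Iteration 1: beta = 0.0, y = -0.8391 + 0.0*(-0.8391 + 0.8391) = -0.8391
  grad(y) = -8.7128, v = y - alpha*grad = -0.386
  prox(v) = soft_thresh(-0.386, 0.0603) = -0.3257
Iteration 2: beta = 0.3333, y = -0.3257 + 0.3333*(-0.3257 + 0.8391) = -0.1546
  grad(y) = -3.2367, v = y - alpha*grad = 0.0137
  prox(v) = soft_thresh(0.0137, 0.0603) = 0.0
f(x_2) = 4*0.0^2 - 2*0.0 + 1.16*|0.0| = 0.0


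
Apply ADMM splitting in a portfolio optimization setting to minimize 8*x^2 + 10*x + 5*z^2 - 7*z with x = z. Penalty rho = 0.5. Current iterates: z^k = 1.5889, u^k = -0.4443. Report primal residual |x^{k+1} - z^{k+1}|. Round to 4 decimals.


ADMM iteration with rho = 0.5, z^k = 1.5889, u^k = -0.4443
Step 1: x-update.
Minimize 8*x^2 + 10*x + (0.5/2)*(x - 1.5889 - 0.4443)^2
FOC: (2*8 + 0.5)*x = -10 + 0.5*(1.5889 + 0.4443)
x^{k+1} = -0.5444
Step 2: z-update.
Minimize 5*z^2 - 7*z + (0.5/2)*(-0.5444 - z - 0.4443)^2
FOC: (2*5 + 0.5)*z = 7 + 0.5*(-0.5444 - 0.4443)
z^{k+1} = 0.6196
Step 3: u-update.
u^{k+1} = -0.4443 - 0.5444 - 0.6196 = -1.6083
Step 4: Primal residual = |-0.5444 - 0.6196| = 1.164


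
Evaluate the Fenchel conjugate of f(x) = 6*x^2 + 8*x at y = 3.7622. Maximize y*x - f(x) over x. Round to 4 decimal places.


f*(y) = sup_x {y*x - a*x^2 - b*x} = sup_x {(y-b)*x - a*x^2}
FOC: (y - b) - 2a*x = 0 => x* = (y - b)/(2a)
x* = (3.7622 - 8)/(2*6) = -0.3532
f*(3.7622) = (y-b)^2/(4a) = (3.7622 - 8)^2/(4*6)
= 17.9589/24 = 0.7483


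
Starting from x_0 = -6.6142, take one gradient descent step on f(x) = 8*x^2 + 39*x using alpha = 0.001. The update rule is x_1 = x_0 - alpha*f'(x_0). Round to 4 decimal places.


We compute the gradient at x_0 and apply the update.
f'(x) = 16*x + 39
f'(-6.6142) = 16*-6.6142 + 39 = -66.8272
x_1 = -6.6142 - 0.001*-66.8272 = -6.5474


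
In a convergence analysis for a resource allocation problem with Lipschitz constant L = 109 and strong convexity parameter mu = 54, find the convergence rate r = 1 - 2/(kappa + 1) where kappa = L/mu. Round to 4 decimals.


Step 1: Compute the condition number.
kappa = L/mu = 109/54 = 2.0185
Step 2: Compute the convergence rate.
r = 1 - 2/(kappa + 1) = 1 - 2*mu/(L + mu) = (L - mu)/(L + mu) = 55/163 = 0.3374


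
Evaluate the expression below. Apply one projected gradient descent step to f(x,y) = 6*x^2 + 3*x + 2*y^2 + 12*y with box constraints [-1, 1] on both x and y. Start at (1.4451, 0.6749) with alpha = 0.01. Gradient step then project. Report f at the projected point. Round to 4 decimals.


Step 1: Compute gradient at (1.4451, 0.6749).
grad_x = 2*6*1.4451 + 3 = 20.3412
grad_y = 2*2*0.6749 + 12 = 14.6996
Step 2: Gradient step.
x_raw = 1.4451 - 0.01*20.3412 = 1.2417
y_raw = 0.6749 - 0.01*14.6996 = 0.5279
Step 3: Project onto [-1, 1].
x_proj = clip(1.2417) = 1.0
y_proj = clip(0.5279) = 0.5279
Step 4: Evaluate f.
f(1.0, 0.5279) = 15.8922


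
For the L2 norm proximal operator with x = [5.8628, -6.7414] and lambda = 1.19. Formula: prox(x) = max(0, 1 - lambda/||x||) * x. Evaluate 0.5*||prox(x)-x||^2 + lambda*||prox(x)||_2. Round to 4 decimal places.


Step 1: Compute ||x||.
||x|| = 8.9341
Step 2: Compute scaling factor.
scale = max(0, 1 - 1.19/8.9341) = 0.8668
Step 3: prox(x) = [5.0819, -5.8435]
||prox(x)|| = 7.7441
Step 4: Proximal objective.
0.5*||prox-x||^2 = 0.7081
lambda*||prox|| = 9.2155
Total = 9.9236


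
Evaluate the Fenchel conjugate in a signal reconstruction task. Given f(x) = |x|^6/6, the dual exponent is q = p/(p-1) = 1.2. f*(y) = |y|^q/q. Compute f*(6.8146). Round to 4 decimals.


The conjugate exponent q satisfies 1/p + 1/q = 1.
p = 6, so q = 6/(6 - 1) = 1.2
|y|^q = 6.8146^1.2 = 10.003
f*(6.8146) = 10.003 / 1.2 = 8.3358


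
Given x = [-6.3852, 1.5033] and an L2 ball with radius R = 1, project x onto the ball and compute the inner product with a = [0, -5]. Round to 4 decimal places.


Step 1: Compute ||x|| (intermediates to 6 decimals).
||x|| = sqrt((-6.3852)^2 + 1.5033^2) = 6.559778
Step 2: Project.
Since ||x|| > R, scale = R/||x|| = 1/6.559778 = 0.152444, proj(x) = scale * x
proj(x) = [-0.973385, 0.229169]
Step 3: Dot product.
a^T * proj(x) = 0*(-0.973385) - 5*0.229169 = -1.1458


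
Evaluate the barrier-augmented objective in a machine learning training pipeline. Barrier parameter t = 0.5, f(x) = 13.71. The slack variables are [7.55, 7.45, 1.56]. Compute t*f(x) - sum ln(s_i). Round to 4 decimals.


Step 1: Compute log-barrier.
ln values: [2.0215, 2.0082, 0.4447]
phi = -(2.0215 + 2.0082 + 0.4447) = -4.4744
Step 2: Compute augmented objective.
t*f(x) = 0.5*13.71 = 6.855
Total = 6.855 - 4.4744 = 2.3806


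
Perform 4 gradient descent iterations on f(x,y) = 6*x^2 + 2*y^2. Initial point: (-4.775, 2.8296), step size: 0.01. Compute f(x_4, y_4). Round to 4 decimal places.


Gradient descent on f(x,y) = 6*x^2 + 2*y^2.
Starting point: (-4.775, 2.8296), alpha = 0.01
Step 1: grad_x = 2*6*-4.775 = -57.3, grad_y = 2*2*2.8296 = 11.3184
  x_1 = -4.775 - 0.01*-57.3 = -4.202
  y_1 = 2.8296 - 0.01*11.3184 = 2.7164
Step 2: grad_x = 2*6*-4.202 = -50.424, grad_y = 2*2*2.7164 = 10.8657
  x_2 = -4.202 - 0.01*-50.424 = -3.6978
  y_2 = 2.7164 - 0.01*10.8657 = 2.6078
Step 3: grad_x = 2*6*-3.6978 = -44.3731, grad_y = 2*2*2.6078 = 10.431
  x_3 = -3.6978 - 0.01*-44.3731 = -3.254
  y_3 = 2.6078 - 0.01*10.431 = 2.5034
Step 4: grad_x = 2*6*-3.254 = -39.0483, grad_y = 2*2*2.5034 = 10.0138
  x_4 = -3.254 - 0.01*-39.0483 = -2.8635
  y_4 = 2.5034 - 0.01*10.0138 = 2.4033
f(-2.8635, 2.4033) = 6*(-2.8635)^2 + 2*2.4033^2 = 60.7512


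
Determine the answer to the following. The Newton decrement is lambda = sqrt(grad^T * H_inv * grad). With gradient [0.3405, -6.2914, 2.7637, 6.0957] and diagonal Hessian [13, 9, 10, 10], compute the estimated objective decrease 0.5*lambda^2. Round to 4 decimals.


Step 1: H is diagonal, so H^(-1) * g = [0.0262, -0.699, 0.2764, 0.6096].
Step 2: g^T H^(-1) g = sum_i g_i^2 / H_ii
  = (0.3405)^2/13 + (-6.2914)^2/9 + (2.7637)^2/10 + (6.0957)^2/10
  = 0.0089 + 4.398 + 0.7638 + 3.7158 = 8.8864
Step 3: Objective decrease = 0.5 * g^T H^(-1) g = 4.4432


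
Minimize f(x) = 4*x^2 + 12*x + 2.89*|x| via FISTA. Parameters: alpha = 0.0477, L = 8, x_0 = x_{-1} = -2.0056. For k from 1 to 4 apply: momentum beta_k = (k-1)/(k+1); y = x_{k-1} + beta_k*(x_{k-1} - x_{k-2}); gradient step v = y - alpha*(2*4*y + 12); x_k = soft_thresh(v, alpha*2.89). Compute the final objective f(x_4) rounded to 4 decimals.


FISTA on f(x) = 4*x^2 + 12*x + 2.89*|x|
L = 8, alpha = 0.0477
Iteration 1: beta = 0.0, y = -2.0056 + 0.0*(-2.0056 + 2.0056) = -2.0056
  grad(y) = -4.0448, v = y - alpha*grad = -1.8127
  prox(v) = soft_thresh(-1.8127, 0.1379) = -1.6748
Iteration 2: beta = 0.3333, y = -1.6748 + 0.3333*(-1.6748 + 2.0056) = -1.5645
  grad(y) = -0.5164, v = y - alpha*grad = -1.5399
  prox(v) = soft_thresh(-1.5399, 0.1379) = -1.4021
Iteration 3: beta = 0.5, y = -1.4021 + 0.5*(-1.4021 + 1.6748) = -1.2657
  grad(y) = 1.8745, v = y - alpha*grad = -1.3551
  prox(v) = soft_thresh(-1.3551, 0.1379) = -1.2172
Iteration 4: beta = 0.6, y = -1.2172 + 0.6*(-1.2172 + 1.4021) = -1.1064
  grad(y) = 3.1491, v = y - alpha*grad = -1.2566
  prox(v) = soft_thresh(-1.2566, 0.1379) = -1.1187
f(x_4) = 4*(-1.1187)^2 + 12*(-1.1187) + 2.89*|-1.1187| = -5.1854


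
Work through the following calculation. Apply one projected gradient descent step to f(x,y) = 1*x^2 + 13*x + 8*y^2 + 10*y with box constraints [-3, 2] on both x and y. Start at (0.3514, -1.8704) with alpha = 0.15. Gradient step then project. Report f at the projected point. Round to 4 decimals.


Step 1: Compute gradient at (0.3514, -1.8704).
grad_x = 2*1*0.3514 + 13 = 13.7028
grad_y = 2*8*-1.8704 + 10 = -19.9264
Step 2: Gradient step.
x_raw = 0.3514 - 0.15*13.7028 = -1.704
y_raw = -1.8704 - 0.15*-19.9264 = 1.1186
Step 3: Project onto [-3, 2].
x_proj = clip(-1.704) = -1.704
y_proj = clip(1.1186) = 1.1186
Step 4: Evaluate f.
f(-1.704, 1.1186) = 1.9464


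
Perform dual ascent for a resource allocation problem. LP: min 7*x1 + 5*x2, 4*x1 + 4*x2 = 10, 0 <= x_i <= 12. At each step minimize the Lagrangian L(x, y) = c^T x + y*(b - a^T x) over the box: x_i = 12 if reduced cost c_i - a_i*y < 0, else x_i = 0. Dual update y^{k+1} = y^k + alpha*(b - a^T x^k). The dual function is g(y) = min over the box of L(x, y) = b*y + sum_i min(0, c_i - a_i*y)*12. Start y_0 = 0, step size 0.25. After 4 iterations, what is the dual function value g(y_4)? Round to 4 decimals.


Dual ascent for LP: min 7*x1 + 5*x2, 4*x1 + 4*x2 = 10, 0 <= x_i <= 12
Step 1: y^k = 0.0, reduced costs: (7.0, 5.0)
  x^k = (0.0, 0.0), subgradient = b - a^T x = 10.0
  y^{k+1} = 0.0 + 0.25*10.0 = 2.5
Step 2: y^k = 2.5, reduced costs: (-3.0, -5.0)
  x^k = (12.0, 12.0), subgradient = b - a^T x = -86.0
  y^{k+1} = 2.5 + 0.25*-86.0 = -19.0
Step 3: y^k = -19.0, reduced costs: (83.0, 81.0)
  x^k = (0.0, 0.0), subgradient = b - a^T x = 10.0
  y^{k+1} = -19.0 + 0.25*10.0 = -16.5
Step 4: y^k = -16.5, reduced costs: (73.0, 71.0)
  x^k = (0.0, 0.0), subgradient = b - a^T x = 10.0
  y^{k+1} = -16.5 + 0.25*10.0 = -14.0
Dual objective at y_4 = -14.0: reduced costs (63.0, 61.0), box minimizer x = (0.0, 0.0)
g(y_4) = b*y + (c1 - a1*y)*x1 + (c2 - a2*y)*x2 = 10*(-14.0) + 63.0*0.0 + 61.0*0.0 = -140.0 + 0.0 + 0.0 = -140.0


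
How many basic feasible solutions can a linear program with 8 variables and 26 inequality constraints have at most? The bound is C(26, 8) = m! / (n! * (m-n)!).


Each vertex corresponds to some choice of n active constraints out of m, so the number of vertices is at most C(m, n) = m! / (n!(m-n)!).
m = 26, n = 8
Numerator: 26 * 25 * 24 * 23 * 22 * 21 * 20 * 19
Denominator: 8! = 40320
C(26, 8) = 1562275


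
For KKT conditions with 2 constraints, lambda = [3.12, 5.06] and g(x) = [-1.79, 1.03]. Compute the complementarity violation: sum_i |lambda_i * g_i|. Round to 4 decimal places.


KKT complementary slackness check:
lambda_1 * g_1 = 3.12 * -1.79 = -5.5848
lambda_2 * g_2 = 5.06 * 1.03 = 5.2118
Total violation = 5.5848 + 5.2118 = 10.7966


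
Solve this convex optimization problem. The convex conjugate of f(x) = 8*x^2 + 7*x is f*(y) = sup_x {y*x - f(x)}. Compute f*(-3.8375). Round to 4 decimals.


f*(y) = sup_x {y*x - a*x^2 - b*x} = sup_x {(y-b)*x - a*x^2}
FOC: (y - b) - 2a*x = 0 => x* = (y - b)/(2a)
x* = (-3.8375 - 7)/(2*8) = -0.6773
f*(-3.8375) = (y-b)^2/(4a) = (-3.8375 - 7)^2/(4*8)
= 117.4514/32 = 3.6704


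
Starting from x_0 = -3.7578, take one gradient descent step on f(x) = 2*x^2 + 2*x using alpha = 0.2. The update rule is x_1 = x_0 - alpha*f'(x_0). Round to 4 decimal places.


We compute the gradient at x_0 and apply the update.
f'(x) = 4*x + 2
f'(-3.7578) = 4*-3.7578 + 2 = -13.0312
x_1 = -3.7578 - 0.2*-13.0312 = -1.1516


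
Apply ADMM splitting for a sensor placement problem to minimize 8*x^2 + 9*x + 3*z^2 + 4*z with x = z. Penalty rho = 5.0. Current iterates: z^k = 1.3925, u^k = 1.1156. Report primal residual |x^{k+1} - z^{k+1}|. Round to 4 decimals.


ADMM iteration with rho = 5.0, z^k = 1.3925, u^k = 1.1156
Step 1: x-update.
Minimize 8*x^2 + 9*x + (5.0/2)*(x - 1.3925 + 1.1156)^2
FOC: (2*8 + 5.0)*x = -9 + 5.0*(1.3925 - 1.1156)
x^{k+1} = -0.3626
Step 2: z-update.
Minimize 3*z^2 + 4*z + (5.0/2)*(-0.3626 - z + 1.1156)^2
FOC: (2*3 + 5.0)*z = -4 + 5.0*(-0.3626 + 1.1156)
z^{k+1} = -0.0214
Step 3: u-update.
u^{k+1} = 1.1156 - 0.3626 + 0.0214 = 0.7743
Step 4: Primal residual = |-0.3626 + 0.0214| = 0.3413


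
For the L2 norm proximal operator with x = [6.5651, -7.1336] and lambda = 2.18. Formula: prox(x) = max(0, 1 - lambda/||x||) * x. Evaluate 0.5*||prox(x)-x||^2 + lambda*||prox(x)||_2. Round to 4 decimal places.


Step 1: Compute ||x||.
||x|| = 9.6948
Step 2: Compute scaling factor.
scale = max(0, 1 - 2.18/9.6948) = 0.7751
Step 3: prox(x) = [5.0889, -5.5295]
||prox(x)|| = 7.5148
Step 4: Proximal objective.
0.5*||prox-x||^2 = 2.3762
lambda*||prox|| = 16.3823
Total = 18.7584


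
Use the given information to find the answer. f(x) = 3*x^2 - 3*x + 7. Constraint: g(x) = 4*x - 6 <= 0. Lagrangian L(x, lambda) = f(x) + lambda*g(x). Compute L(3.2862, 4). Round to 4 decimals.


Step 1: Evaluate f(x).
f(3.2862) = 3*3.2862^2 - 3*3.2862 + 7 = 29.5387
Step 2: Evaluate g(x).
g(3.2862) = 4*3.2862 - 6 = 7.1448
Step 3: Compute Lagrangian.
L = 29.5387 + 4*7.1448 = 58.1179


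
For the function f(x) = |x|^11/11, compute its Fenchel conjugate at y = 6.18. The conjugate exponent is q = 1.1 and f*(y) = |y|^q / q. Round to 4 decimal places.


The conjugate exponent q satisfies 1/p + 1/q = 1.
p = 11, so q = 11/(11 - 1) = 1.1
|y|^q = 6.18^1.1 = 7.4146
f*(6.18) = 7.4146 / 1.1 = 6.7405


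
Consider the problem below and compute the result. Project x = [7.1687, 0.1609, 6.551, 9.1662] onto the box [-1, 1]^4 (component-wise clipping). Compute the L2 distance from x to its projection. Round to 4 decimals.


Project each component onto [-1, 1].
clip(7.1687) = 1.0, clip(0.1609) = 0.1609, clip(6.551) = 1.0, clip(9.1662) = 1.0
Projection = [1.0, 0.1609, 1.0, 1.0]
Squared diffs: [38.0529, 0.0, 30.8136, 66.6868]
Distance = sqrt(135.5533) = 11.6427


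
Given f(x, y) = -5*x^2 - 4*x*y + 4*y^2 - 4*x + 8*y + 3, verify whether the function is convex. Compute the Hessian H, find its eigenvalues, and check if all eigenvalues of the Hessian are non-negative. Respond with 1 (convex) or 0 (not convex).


The Hessian of f(x,y) = -5*x^2 - 4*x*y + 4*y^2 - 4*x + 8*y + 3 is:
H = [[-10, -4], [-4, 8]]
Trace = -10 + 8 = -2
Determinant = -10*8 - (-4)^2 = -96
Discriminant = (-2)^2 - 4*-96 = 388.0
Eigenvalues: lambda_1 = -10.8489, lambda_2 = 8.8489
The function is not convex.

0


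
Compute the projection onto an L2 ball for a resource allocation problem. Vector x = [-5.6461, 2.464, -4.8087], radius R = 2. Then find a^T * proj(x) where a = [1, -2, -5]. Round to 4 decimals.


Step 1: Compute ||x|| (intermediates to 6 decimals).
||x|| = sqrt((-5.6461)^2 + 2.464^2 + (-4.8087)^2) = 7.814943
Step 2: Project.
Since ||x|| > R, scale = R/||x|| = 2/7.814943 = 0.25592, proj(x) = scale * x
proj(x) = [-1.44495, 0.630587, -1.230643]
Step 3: Dot product.
a^T * proj(x) = 1*(-1.44495) - 2*0.630587 - 5*(-1.230643) = 3.4471


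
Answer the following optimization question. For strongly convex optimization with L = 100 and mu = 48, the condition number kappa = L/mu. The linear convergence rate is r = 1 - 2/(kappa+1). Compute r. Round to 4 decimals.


Step 1: Compute the condition number.
kappa = L/mu = 100/48 = 2.0833
Step 2: Compute the convergence rate.
r = 1 - 2/(kappa + 1) = 1 - 2*mu/(L + mu) = (L - mu)/(L + mu) = 52/148 = 0.3514


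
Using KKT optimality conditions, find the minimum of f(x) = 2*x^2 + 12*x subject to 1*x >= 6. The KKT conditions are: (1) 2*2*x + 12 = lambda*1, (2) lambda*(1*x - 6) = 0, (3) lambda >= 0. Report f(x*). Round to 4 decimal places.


Step 1: Try lambda = 0 (constraint inactive).
x_unc = -12/(2*2) = -3.0
Check: 1*-3.0 = -3.0 < 6 -- violated!
Step 2: Constraint must be active: 1*x = 6
x* = 6/1 = 6.0
lambda = (2*2*6.0 + 12)/1 = 36.0
Step 3: Compute optimal value.
f(x*) = 2*6.0^2 + 12*6.0 = 144.0


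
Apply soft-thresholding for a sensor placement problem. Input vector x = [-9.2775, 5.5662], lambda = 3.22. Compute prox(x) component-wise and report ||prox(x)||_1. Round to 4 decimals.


Soft-thresholding with lambda = 3.22:
prox(-9.2775) = sign(-9.2775)*max(|-9.2775| - 3.22, 0) = -6.0575
prox(5.5662) = sign(5.5662)*max(|5.5662| - 3.22, 0) = 2.3462
prox(x) = [-6.0575, 2.3462]
||prox(x)||_1 = 6.0575 + 2.3462 = 8.4037


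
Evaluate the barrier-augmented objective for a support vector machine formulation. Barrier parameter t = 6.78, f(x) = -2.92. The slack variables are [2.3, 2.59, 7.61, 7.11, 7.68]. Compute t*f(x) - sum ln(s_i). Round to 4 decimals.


Step 1: Compute log-barrier.
ln values: [0.8329, 0.9517, 2.0295, 1.9615, 2.0386]
phi = -(0.8329 + 0.9517 + 2.0295 + 1.9615 + 2.0386) = -7.8142
Step 2: Compute augmented objective.
t*f(x) = 6.78*-2.92 = -19.7976
Total = -19.7976 - 7.8142 = -27.6118


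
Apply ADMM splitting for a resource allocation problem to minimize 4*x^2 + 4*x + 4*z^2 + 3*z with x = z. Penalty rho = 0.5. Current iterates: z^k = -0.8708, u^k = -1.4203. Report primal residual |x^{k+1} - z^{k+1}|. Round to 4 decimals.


ADMM iteration with rho = 0.5, z^k = -0.8708, u^k = -1.4203
Step 1: x-update.
Minimize 4*x^2 + 4*x + (0.5/2)*(x + 0.8708 - 1.4203)^2
FOC: (2*4 + 0.5)*x = -4 + 0.5*(-0.8708 + 1.4203)
x^{k+1} = -0.4383
Step 2: z-update.
Minimize 4*z^2 + 3*z + (0.5/2)*(-0.4383 - z - 1.4203)^2
FOC: (2*4 + 0.5)*z = -3 + 0.5*(-0.4383 - 1.4203)
z^{k+1} = -0.4623
Step 3: u-update.
u^{k+1} = -1.4203 - 0.4383 + 0.4623 = -1.3963
Step 4: Primal residual = |-0.4383 + 0.4623| = 0.024


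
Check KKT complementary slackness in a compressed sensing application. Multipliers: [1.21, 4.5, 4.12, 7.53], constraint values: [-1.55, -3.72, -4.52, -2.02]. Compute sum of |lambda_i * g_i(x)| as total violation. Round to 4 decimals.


KKT complementary slackness check:
lambda_1 * g_1 = 1.21 * -1.55 = -1.8755
lambda_2 * g_2 = 4.5 * -3.72 = -16.74
lambda_3 * g_3 = 4.12 * -4.52 = -18.6224
lambda_4 * g_4 = 7.53 * -2.02 = -15.2106
Total violation = 1.8755 + 16.74 + 18.6224 + 15.2106 = 52.4485


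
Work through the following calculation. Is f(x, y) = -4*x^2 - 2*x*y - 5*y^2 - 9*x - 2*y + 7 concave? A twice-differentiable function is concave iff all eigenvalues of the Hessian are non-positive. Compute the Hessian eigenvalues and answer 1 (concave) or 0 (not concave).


The Hessian of f(x,y) = -4*x^2 - 2*x*y - 5*y^2 - 9*x - 2*y + 7 is:
H = [[-8, -2], [-2, -10]]
Trace = -8 - 10 = -18
Determinant = -8*-10 - (-2)^2 = 76
Discriminant = (-18)^2 - 4*76 = 20.0
Eigenvalues: lambda_1 = -11.2361, lambda_2 = -6.7639
The function is concave.

1


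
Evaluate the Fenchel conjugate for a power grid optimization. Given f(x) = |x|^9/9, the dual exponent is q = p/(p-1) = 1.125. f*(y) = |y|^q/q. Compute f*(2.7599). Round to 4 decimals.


The conjugate exponent q satisfies 1/p + 1/q = 1.
p = 9, so q = 9/(9 - 1) = 1.125
|y|^q = 2.7599^1.125 = 3.1333
f*(2.7599) = 3.1333 / 1.125 = 2.7852


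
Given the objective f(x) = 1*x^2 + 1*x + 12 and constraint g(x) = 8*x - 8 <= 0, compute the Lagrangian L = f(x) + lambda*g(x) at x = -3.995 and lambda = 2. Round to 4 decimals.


Step 1: Evaluate f(x).
f(-3.995) = 1*(-3.995)^2 + 1*(-3.995) + 12 = 23.965
Step 2: Evaluate g(x).
g(-3.995) = 8*-3.995 - 8 = -39.96
Step 3: Compute Lagrangian.
L = 23.965 + 2*-39.96 = -55.955


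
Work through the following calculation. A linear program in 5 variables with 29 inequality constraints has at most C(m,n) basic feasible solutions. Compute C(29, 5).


Each vertex corresponds to some choice of n active constraints out of m, so the number of vertices is at most C(m, n) = m! / (n!(m-n)!).
m = 29, n = 5
Numerator: 29 * 28 * 27 * 26 * 25
Denominator: 5! = 120
C(29, 5) = 118755


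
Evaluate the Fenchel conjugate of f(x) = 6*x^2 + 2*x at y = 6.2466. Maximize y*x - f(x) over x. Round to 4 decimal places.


f*(y) = sup_x {y*x - a*x^2 - b*x} = sup_x {(y-b)*x - a*x^2}
FOC: (y - b) - 2a*x = 0 => x* = (y - b)/(2a)
x* = (6.2466 - 2)/(2*6) = 0.3539
f*(6.2466) = (y-b)^2/(4a) = (6.2466 - 2)^2/(4*6)
= 18.0336/24 = 0.7514


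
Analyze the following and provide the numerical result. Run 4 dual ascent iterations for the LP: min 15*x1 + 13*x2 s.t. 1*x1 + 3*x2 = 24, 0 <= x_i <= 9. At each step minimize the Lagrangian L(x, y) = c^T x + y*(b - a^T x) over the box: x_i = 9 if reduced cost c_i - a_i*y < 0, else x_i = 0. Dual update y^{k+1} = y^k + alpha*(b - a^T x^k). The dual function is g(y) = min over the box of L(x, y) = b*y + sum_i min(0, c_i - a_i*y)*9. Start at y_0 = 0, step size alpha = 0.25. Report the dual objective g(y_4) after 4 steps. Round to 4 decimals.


Dual ascent for LP: min 15*x1 + 13*x2, 1*x1 + 3*x2 = 24, 0 <= x_i <= 9
Step 1: y^k = 0.0, reduced costs: (15.0, 13.0)
  x^k = (0.0, 0.0), subgradient = b - a^T x = 24.0
  y^{k+1} = 0.0 + 0.25*24.0 = 6.0
Step 2: y^k = 6.0, reduced costs: (9.0, -5.0)
  x^k = (0.0, 9.0), subgradient = b - a^T x = -3.0
  y^{k+1} = 6.0 + 0.25*-3.0 = 5.25
Step 3: y^k = 5.25, reduced costs: (9.75, -2.75)
  x^k = (0.0, 9.0), subgradient = b - a^T x = -3.0
  y^{k+1} = 5.25 + 0.25*-3.0 = 4.5
Step 4: y^k = 4.5, reduced costs: (10.5, -0.5)
  x^k = (0.0, 9.0), subgradient = b - a^T x = -3.0
  y^{k+1} = 4.5 + 0.25*-3.0 = 3.75
Dual objective at y_4 = 3.75: reduced costs (11.25, 1.75), box minimizer x = (0.0, 0.0)
g(y_4) = b*y + (c1 - a1*y)*x1 + (c2 - a2*y)*x2 = 24*3.75 + 11.25*0.0 + 1.75*0.0 = 90.0 + 0.0 + 0.0 = 90.0


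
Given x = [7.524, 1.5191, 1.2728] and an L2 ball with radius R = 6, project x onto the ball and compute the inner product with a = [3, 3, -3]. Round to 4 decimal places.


Step 1: Compute ||x|| (intermediates to 6 decimals).
||x|| = sqrt(7.524^2 + 1.5191^2 + 1.2728^2) = 7.780634
Step 2: Project.
Since ||x|| > R, scale = R/||x|| = 6/7.780634 = 0.771145, proj(x) = scale * x
proj(x) = [5.802095, 1.171446, 0.981513]
Step 3: Dot product.
a^T * proj(x) = 3*5.802095 + 3*1.171446 - 3*0.981513 = 17.9761


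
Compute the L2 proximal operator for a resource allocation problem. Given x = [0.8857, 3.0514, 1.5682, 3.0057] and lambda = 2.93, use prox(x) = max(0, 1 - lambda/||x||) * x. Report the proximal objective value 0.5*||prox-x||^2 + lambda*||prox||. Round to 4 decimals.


Step 1: Compute ||x||.
||x|| = 4.6464
Step 2: Compute scaling factor.
scale = max(0, 1 - 2.93/4.6464) = 0.3694
Step 3: prox(x) = [0.3272, 1.1272, 0.5793, 1.1103]
||prox(x)|| = 1.7164
Step 4: Proximal objective.
0.5*||prox-x||^2 = 4.2925
lambda*||prox|| = 5.0291
Total = 9.3215


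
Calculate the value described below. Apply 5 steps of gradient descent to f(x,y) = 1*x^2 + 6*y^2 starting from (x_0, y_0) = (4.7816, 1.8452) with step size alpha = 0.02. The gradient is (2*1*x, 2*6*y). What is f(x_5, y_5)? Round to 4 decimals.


Gradient descent on f(x,y) = 1*x^2 + 6*y^2.
Starting point: (4.7816, 1.8452), alpha = 0.02
Step 1: grad_x = 2*1*4.7816 = 9.5632, grad_y = 2*6*1.8452 = 22.1424
  x_1 = 4.7816 - 0.02*9.5632 = 4.5903
  y_1 = 1.8452 - 0.02*22.1424 = 1.4024
Step 2: grad_x = 2*1*4.5903 = 9.1807, grad_y = 2*6*1.4024 = 16.8282
  x_2 = 4.5903 - 0.02*9.1807 = 4.4067
  y_2 = 1.4024 - 0.02*16.8282 = 1.0658
Step 3: grad_x = 2*1*4.4067 = 8.8134, grad_y = 2*6*1.0658 = 12.7895
  x_3 = 4.4067 - 0.02*8.8134 = 4.2305
  y_3 = 1.0658 - 0.02*12.7895 = 0.81
Step 4: grad_x = 2*1*4.2305 = 8.4609, grad_y = 2*6*0.81 = 9.72
  x_4 = 4.2305 - 0.02*8.4609 = 4.0612
  y_4 = 0.81 - 0.02*9.72 = 0.6156
Step 5: grad_x = 2*1*4.0612 = 8.1225, grad_y = 2*6*0.6156 = 7.3872
  x_5 = 4.0612 - 0.02*8.1225 = 3.8988
  y_5 = 0.6156 - 0.02*7.3872 = 0.4679
f(3.8988, 0.4679) = 1*3.8988^2 + 6*0.4679^2 = 16.5139


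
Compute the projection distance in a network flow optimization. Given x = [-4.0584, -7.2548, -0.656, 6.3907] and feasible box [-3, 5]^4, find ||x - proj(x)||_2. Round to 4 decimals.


Project each component onto [-3, 5].
clip(-4.0584) = -3.0, clip(-7.2548) = -3.0, clip(-0.656) = -0.656, clip(6.3907) = 5.0
Projection = [-3.0, -3.0, -0.656, 5.0]
Squared diffs: [1.1202, 18.1033, 0.0, 1.934]
Distance = sqrt(21.1575) = 4.5997


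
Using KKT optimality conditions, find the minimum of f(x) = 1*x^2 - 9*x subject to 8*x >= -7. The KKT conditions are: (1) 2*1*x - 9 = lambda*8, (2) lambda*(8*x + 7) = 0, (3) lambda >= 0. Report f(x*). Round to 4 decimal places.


Step 1: Try lambda = 0 (constraint inactive).
Stationarity: 2*1*x - 9 = 0
x* = 9/(2*1) = 4.5
Check constraint: 8*4.5 = 36.0 >= -7 -- satisfied.
Step 2: Compute optimal value.
f(x*) = 1*4.5^2 - 9*4.5 = -20.25


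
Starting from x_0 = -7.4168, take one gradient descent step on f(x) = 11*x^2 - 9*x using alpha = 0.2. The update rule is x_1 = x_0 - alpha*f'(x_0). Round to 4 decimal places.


We compute the gradient at x_0 and apply the update.
f'(x) = 22*x - 9
f'(-7.4168) = 22*-7.4168 - 9 = -172.1696
x_1 = -7.4168 - 0.2*-172.1696 = 27.0171


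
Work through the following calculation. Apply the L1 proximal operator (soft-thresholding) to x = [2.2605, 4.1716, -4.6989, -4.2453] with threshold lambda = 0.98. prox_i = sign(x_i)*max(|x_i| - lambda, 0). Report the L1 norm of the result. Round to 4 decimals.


Soft-thresholding with lambda = 0.98:
prox(2.2605) = sign(2.2605)*max(|2.2605| - 0.98, 0) = 1.2805
prox(4.1716) = sign(4.1716)*max(|4.1716| - 0.98, 0) = 3.1916
prox(-4.6989) = sign(-4.6989)*max(|-4.6989| - 0.98, 0) = -3.7189
prox(-4.2453) = sign(-4.2453)*max(|-4.2453| - 0.98, 0) = -3.2653
prox(x) = [1.2805, 3.1916, -3.7189, -3.2653]
||prox(x)||_1 = 1.2805 + 3.1916 + 3.7189 + 3.2653 = 11.4563


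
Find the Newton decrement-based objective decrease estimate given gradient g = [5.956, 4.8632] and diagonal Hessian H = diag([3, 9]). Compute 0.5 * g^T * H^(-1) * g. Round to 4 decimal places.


Step 1: H is diagonal, so H^(-1) * g = [1.9853, 0.5404].
Step 2: g^T H^(-1) g = sum_i g_i^2 / H_ii
  = (5.956)^2/3 + (4.8632)^2/9
  = 11.8246 + 2.6279 = 14.4525
Step 3: Objective decrease = 0.5 * g^T H^(-1) g = 7.2263


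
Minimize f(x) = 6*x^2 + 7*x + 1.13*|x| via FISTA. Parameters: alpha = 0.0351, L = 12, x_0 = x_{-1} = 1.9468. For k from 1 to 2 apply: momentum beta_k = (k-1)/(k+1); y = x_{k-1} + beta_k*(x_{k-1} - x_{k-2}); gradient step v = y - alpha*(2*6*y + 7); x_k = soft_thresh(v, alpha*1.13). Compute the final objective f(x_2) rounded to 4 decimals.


FISTA on f(x) = 6*x^2 + 7*x + 1.13*|x|
L = 12, alpha = 0.0351
Iteration 1: beta = 0.0, y = 1.9468 + 0.0*(1.9468 - 1.9468) = 1.9468
  grad(y) = 30.3616, v = y - alpha*grad = 0.8811
  prox(v) = soft_thresh(0.8811, 0.0397) = 0.8414
Iteration 2: beta = 0.3333, y = 0.8414 + 0.3333*(0.8414 - 1.9468) = 0.473
  grad(y) = 12.6759, v = y - alpha*grad = 0.0281
  prox(v) = soft_thresh(0.0281, 0.0397) = 0.0
f(x_2) = 6*0.0^2 + 7*0.0 + 1.13*|0.0| = 0.0


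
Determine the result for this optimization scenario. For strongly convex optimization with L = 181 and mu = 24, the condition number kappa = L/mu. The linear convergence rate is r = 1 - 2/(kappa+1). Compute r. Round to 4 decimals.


Step 1: Compute the condition number.
kappa = L/mu = 181/24 = 7.5417
Step 2: Compute the convergence rate.
r = 1 - 2/(kappa + 1) = 1 - 2*mu/(L + mu) = (L - mu)/(L + mu) = 157/205 = 0.7659


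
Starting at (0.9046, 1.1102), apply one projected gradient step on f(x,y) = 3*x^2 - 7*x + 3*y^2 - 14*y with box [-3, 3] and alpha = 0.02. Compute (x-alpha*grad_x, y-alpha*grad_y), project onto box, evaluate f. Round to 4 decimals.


Step 1: Compute gradient at (0.9046, 1.1102).
grad_x = 2*3*0.9046 - 7 = -1.5724
grad_y = 2*3*1.1102 - 14 = -7.3388
Step 2: Gradient step.
x_raw = 0.9046 - 0.02*-1.5724 = 0.936
y_raw = 1.1102 - 0.02*-7.3388 = 1.257
Step 3: Project onto [-3, 3].
x_proj = clip(0.936) = 0.936
y_proj = clip(1.257) = 1.257
Step 4: Evaluate f.
f(0.936, 1.257) = -16.7815


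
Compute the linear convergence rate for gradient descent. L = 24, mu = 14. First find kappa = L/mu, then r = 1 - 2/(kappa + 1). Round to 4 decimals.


Step 1: Compute the condition number.
kappa = L/mu = 24/14 = 1.7143
Step 2: Compute the convergence rate.
r = 1 - 2/(kappa + 1) = 1 - 2*mu/(L + mu) = (L - mu)/(L + mu) = 10/38 = 0.2632


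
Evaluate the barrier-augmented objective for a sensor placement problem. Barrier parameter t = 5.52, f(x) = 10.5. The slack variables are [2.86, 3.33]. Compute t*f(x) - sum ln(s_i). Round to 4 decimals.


Step 1: Compute log-barrier.
ln values: [1.0508, 1.203]
phi = -(1.0508 + 1.203) = -2.2538
Step 2: Compute augmented objective.
t*f(x) = 5.52*10.5 = 57.96
Total = 57.96 - 2.2538 = 55.7062


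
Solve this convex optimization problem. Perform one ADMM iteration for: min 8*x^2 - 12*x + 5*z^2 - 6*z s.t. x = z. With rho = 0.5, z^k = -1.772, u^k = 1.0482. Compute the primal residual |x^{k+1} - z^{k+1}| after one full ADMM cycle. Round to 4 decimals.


ADMM iteration with rho = 0.5, z^k = -1.772, u^k = 1.0482
Step 1: x-update.
Minimize 8*x^2 - 12*x + (0.5/2)*(x + 1.772 + 1.0482)^2
FOC: (2*8 + 0.5)*x = 12 + 0.5*(-1.772 - 1.0482)
x^{k+1} = 0.6418
Step 2: z-update.
Minimize 5*z^2 - 6*z + (0.5/2)*(0.6418 - z + 1.0482)^2
FOC: (2*5 + 0.5)*z = 6 + 0.5*(0.6418 + 1.0482)
z^{k+1} = 0.6519
Step 3: u-update.
u^{k+1} = 1.0482 + 0.6418 - 0.6519 = 1.0381
Step 4: Primal residual = |0.6418 - 0.6519| = 0.0101


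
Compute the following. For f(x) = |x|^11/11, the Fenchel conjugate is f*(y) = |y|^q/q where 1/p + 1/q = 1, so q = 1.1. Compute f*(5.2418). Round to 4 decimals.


The conjugate exponent q satisfies 1/p + 1/q = 1.
p = 11, so q = 11/(11 - 1) = 1.1
|y|^q = 5.2418^1.1 = 6.1863
f*(5.2418) = 6.1863 / 1.1 = 5.6239


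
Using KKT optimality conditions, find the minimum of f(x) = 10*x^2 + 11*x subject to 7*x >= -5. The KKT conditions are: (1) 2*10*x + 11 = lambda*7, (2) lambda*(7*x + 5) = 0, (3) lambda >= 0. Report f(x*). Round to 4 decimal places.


Step 1: Try lambda = 0 (constraint inactive).
Stationarity: 2*10*x + 11 = 0
x* = -11/(2*10) = -0.55
Check constraint: 7*-0.55 = -3.85 >= -5 -- satisfied.
Step 2: Compute optimal value.
f(x*) = 10*(-0.55)^2 + 11*(-0.55) = -3.025


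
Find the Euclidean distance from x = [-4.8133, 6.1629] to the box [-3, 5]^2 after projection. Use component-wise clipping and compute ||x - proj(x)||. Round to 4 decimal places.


Project each component onto [-3, 5].
clip(-4.8133) = -3.0, clip(6.1629) = 5.0
Projection = [-3.0, 5.0]
Squared diffs: [3.2881, 1.3523]
Distance = sqrt(4.6404) = 2.1542


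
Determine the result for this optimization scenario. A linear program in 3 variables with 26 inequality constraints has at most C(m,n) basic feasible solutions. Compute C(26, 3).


Each vertex corresponds to some choice of n active constraints out of m, so the number of vertices is at most C(m, n) = m! / (n!(m-n)!).
m = 26, n = 3
Numerator: 26 * 25 * 24
Denominator: 3! = 6
C(26, 3) = 2600


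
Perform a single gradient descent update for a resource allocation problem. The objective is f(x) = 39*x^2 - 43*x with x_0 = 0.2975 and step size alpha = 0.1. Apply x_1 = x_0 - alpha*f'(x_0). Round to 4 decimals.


We compute the gradient at x_0 and apply the update.
f'(x) = 78*x - 43
f'(0.2975) = 78*0.2975 - 43 = -19.795
x_1 = 0.2975 - 0.1*-19.795 = 2.277


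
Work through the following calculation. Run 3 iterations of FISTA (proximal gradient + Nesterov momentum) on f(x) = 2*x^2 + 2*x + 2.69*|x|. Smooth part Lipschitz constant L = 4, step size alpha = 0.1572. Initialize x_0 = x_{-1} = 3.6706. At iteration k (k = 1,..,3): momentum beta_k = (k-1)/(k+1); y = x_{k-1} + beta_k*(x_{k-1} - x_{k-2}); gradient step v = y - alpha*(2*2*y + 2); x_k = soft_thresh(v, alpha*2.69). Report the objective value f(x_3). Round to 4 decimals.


FISTA on f(x) = 2*x^2 + 2*x + 2.69*|x|
L = 4, alpha = 0.1572
Iteration 1: beta = 0.0, y = 3.6706 + 0.0*(3.6706 - 3.6706) = 3.6706
  grad(y) = 16.6824, v = y - alpha*grad = 1.0481
  prox(v) = soft_thresh(1.0481, 0.4229) = 0.6253
Iteration 2: beta = 0.3333, y = 0.6253 + 0.3333*(0.6253 - 3.6706) = -0.3899
  grad(y) = 0.4406, v = y - alpha*grad = -0.4591
  prox(v) = soft_thresh(-0.4591, 0.4229) = -0.0362
Iteration 3: beta = 0.5, y = -0.0362 + 0.5*(-0.0362 - 0.6253) = -0.367
  grad(y) = 0.532, v = y - alpha*grad = -0.4506
  prox(v) = soft_thresh(-0.4506, 0.4229) = -0.0278
f(x_3) = 2*(-0.0278)^2 + 2*(-0.0278) + 2.69*|-0.0278| = 0.0207


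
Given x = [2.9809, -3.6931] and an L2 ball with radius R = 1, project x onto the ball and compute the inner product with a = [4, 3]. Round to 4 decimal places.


Step 1: Compute ||x|| (intermediates to 6 decimals).
||x|| = sqrt(2.9809^2 + (-3.6931)^2) = 4.746025
Step 2: Project.
Since ||x|| > R, scale = R/||x|| = 1/4.746025 = 0.210703, proj(x) = scale * x
proj(x) = [0.628085, -0.778147]
Step 3: Dot product.
a^T * proj(x) = 4*0.628085 + 3*(-0.778147) = 0.1779


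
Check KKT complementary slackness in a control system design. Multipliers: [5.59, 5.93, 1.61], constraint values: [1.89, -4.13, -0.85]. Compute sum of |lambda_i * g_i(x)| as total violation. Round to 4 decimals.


KKT complementary slackness check:
lambda_1 * g_1 = 5.59 * 1.89 = 10.5651
lambda_2 * g_2 = 5.93 * -4.13 = -24.4909
lambda_3 * g_3 = 1.61 * -0.85 = -1.3685
Total violation = 10.5651 + 24.4909 + 1.3685 = 36.4245


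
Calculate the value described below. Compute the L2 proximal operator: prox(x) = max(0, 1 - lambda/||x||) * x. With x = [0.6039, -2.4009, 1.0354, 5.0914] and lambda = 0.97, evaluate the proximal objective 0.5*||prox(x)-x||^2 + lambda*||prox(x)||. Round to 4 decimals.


Step 1: Compute ||x||.
||x|| = 5.7553
Step 2: Compute scaling factor.
scale = max(0, 1 - 0.97/5.7553) = 0.8315
Step 3: prox(x) = [0.5021, -1.9963, 0.8609, 4.2333]
||prox(x)|| = 4.7853
Step 4: Proximal objective.
0.5*||prox-x||^2 = 0.4705
lambda*||prox|| = 4.6417
Total = 5.1122


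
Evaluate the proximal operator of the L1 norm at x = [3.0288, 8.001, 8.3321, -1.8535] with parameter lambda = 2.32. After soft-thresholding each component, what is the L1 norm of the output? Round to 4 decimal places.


Soft-thresholding with lambda = 2.32:
prox(3.0288) = sign(3.0288)*max(|3.0288| - 2.32, 0) = 0.7088
prox(8.001) = sign(8.001)*max(|8.001| - 2.32, 0) = 5.681
prox(8.3321) = sign(8.3321)*max(|8.3321| - 2.32, 0) = 6.0121
prox(-1.8535) = sign(-1.8535)*max(|-1.8535| - 2.32, 0) = 0.0
prox(x) = [0.7088, 5.681, 6.0121, 0.0]
||prox(x)||_1 = 0.7088 + 5.681 + 6.0121 + 0.0 = 12.4019


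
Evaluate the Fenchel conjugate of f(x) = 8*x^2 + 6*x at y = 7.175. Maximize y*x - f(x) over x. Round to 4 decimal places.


f*(y) = sup_x {y*x - a*x^2 - b*x} = sup_x {(y-b)*x - a*x^2}
FOC: (y - b) - 2a*x = 0 => x* = (y - b)/(2a)
x* = (7.175 - 6)/(2*8) = 0.0734
f*(7.175) = (y-b)^2/(4a) = (7.175 - 6)^2/(4*8)
= 1.3806/32 = 0.0431


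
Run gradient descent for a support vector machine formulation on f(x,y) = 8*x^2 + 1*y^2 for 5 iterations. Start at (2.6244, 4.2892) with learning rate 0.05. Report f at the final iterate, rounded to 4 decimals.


Gradient descent on f(x,y) = 8*x^2 + 1*y^2.
Starting point: (2.6244, 4.2892), alpha = 0.05
Step 1: grad_x = 2*8*2.6244 = 41.9904, grad_y = 2*1*4.2892 = 8.5784
  x_1 = 2.6244 - 0.05*41.9904 = 0.5249
  y_1 = 4.2892 - 0.05*8.5784 = 3.8603
Step 2: grad_x = 2*8*0.5249 = 8.3981, grad_y = 2*1*3.8603 = 7.7206
  x_2 = 0.5249 - 0.05*8.3981 = 0.105
  y_2 = 3.8603 - 0.05*7.7206 = 3.4743
Step 3: grad_x = 2*8*0.105 = 1.6796, grad_y = 2*1*3.4743 = 6.9485
  x_3 = 0.105 - 0.05*1.6796 = 0.021
  y_3 = 3.4743 - 0.05*6.9485 = 3.1268
Step 4: grad_x = 2*8*0.021 = 0.3359, grad_y = 2*1*3.1268 = 6.2537
  x_4 = 0.021 - 0.05*0.3359 = 0.0042
  y_4 = 3.1268 - 0.05*6.2537 = 2.8141
Step 5: grad_x = 2*8*0.0042 = 0.0672, grad_y = 2*1*2.8141 = 5.6283
  x_5 = 0.0042 - 0.05*0.0672 = 0.0008
  y_5 = 2.8141 - 0.05*5.6283 = 2.5327
f(0.0008, 2.5327) = 8*0.0008^2 + 1*2.5327^2 = 6.4147
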